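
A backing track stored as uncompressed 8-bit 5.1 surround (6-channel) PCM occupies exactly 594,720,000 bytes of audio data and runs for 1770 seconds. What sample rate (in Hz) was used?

Bytes = sample_rate × seconds × bytes_per_sample × channels.
sample_rate = 594,720,000 / (1,770 × 1 × 6) = 594,720,000 / 10,620 = 56,000 Hz.

56,000 Hz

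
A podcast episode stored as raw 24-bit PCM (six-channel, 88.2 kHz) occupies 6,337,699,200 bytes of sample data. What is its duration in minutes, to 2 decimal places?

Byte rate = 88,200 × 3 × 6 = 1,587,600 bytes/s.
Duration = 6,337,699,200 / 1,587,600 = 3,992 s.
3,992 s / 60 = 66.53 minutes.

66.53 minutes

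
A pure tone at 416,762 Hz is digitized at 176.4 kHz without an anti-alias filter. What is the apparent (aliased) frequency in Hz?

63,962 Hz

Nyquist = 176,400/2 = 88,200 Hz; 416,762 Hz exceeds it.
Alias = |416,762 − 2×176,400| = |416,762 − 352,800| = 63,962 Hz.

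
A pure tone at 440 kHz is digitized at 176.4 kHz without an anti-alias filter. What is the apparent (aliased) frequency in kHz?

Nyquist = 176,400/2 = 88,200 Hz; 440,000 Hz exceeds it.
Alias = |440,000 − 2×176,400| = |440,000 − 352,800| = 87,200 Hz = 87.2 kHz.

87.2 kHz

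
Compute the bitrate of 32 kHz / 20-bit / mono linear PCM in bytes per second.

80,000 bytes/s

Bit rate = 32,000 × 20 × 1 = 640,000 bits/s.
640,000 / 8 = 80,000 bytes/s.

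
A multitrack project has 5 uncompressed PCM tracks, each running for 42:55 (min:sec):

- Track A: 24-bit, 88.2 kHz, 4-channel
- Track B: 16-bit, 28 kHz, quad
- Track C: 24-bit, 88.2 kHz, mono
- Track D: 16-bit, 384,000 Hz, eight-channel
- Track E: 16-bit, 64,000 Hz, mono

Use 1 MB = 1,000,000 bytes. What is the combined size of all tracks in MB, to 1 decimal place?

20133.9 MB

42:55 (min:sec) = 2,575 s.
Track A: 88,200 × 2,575 × 3 × 4 = 2,725,380,000 bytes.
Track B: 28,000 × 2,575 × 2 × 4 = 576,800,000 bytes.
Track C: 88,200 × 2,575 × 3 × 1 = 681,345,000 bytes.
Track D: 384,000 × 2,575 × 2 × 8 = 15,820,800,000 bytes.
Track E: 64,000 × 2,575 × 2 × 1 = 329,600,000 bytes.
Total = 20,133,925,000 bytes = 20133.9 MB.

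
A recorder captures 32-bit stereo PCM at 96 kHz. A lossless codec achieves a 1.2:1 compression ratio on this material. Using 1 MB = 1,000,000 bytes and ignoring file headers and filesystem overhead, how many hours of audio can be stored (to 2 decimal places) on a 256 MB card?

0.11 hours

Uncompressed byte rate = 96,000 × 4 × 2 = 768,000 bytes/s.
After 1.2:1 compression, effective rate ≈ 640000 bytes/s.
Capacity = 256 × 1,000,000 = 256,000,000 bytes.
256,000,000 / effective rate ≈ 400 s → 0.11 hours.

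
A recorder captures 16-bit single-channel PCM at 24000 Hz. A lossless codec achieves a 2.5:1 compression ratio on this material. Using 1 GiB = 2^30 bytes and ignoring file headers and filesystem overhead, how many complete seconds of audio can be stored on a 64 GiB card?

3,579,139 seconds

Uncompressed byte rate = 24,000 × 2 × 1 = 48,000 bytes/s.
After 2.5:1 compression, effective rate ≈ 19200 bytes/s.
Capacity = 64 × 1,073,741,824 = 68,719,476,736 bytes.
68,719,476,736 / effective rate ≈ 3579139.41 s → 3,579,139 seconds.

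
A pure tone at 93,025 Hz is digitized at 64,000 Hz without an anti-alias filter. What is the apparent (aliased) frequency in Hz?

Nyquist = 64,000/2 = 32,000 Hz; 93,025 Hz exceeds it.
Alias = |93,025 − 1×64,000| = |93,025 − 64,000| = 29,025 Hz.

29,025 Hz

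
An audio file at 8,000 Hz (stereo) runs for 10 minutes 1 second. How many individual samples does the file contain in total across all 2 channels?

9,616,000 samples

10 minutes 1 second = 601 s.
8,000 × 601 s × 2 ch = 9,616,000 samples.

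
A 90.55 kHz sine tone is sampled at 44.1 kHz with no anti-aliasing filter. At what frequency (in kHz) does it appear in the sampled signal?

Nyquist = 44,100/2 = 22,050 Hz; 90,550 Hz exceeds it.
Alias = |90,550 − 2×44,100| = |90,550 − 88,200| = 2,350 Hz = 2.35 kHz.

2.35 kHz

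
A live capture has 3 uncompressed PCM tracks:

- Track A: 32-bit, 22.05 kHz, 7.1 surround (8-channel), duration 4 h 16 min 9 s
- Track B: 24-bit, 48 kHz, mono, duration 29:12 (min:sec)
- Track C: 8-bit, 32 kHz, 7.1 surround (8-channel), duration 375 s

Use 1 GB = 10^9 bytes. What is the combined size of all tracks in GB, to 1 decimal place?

Track A: 4 h 16 min 9 s = 15,369 s; 22,050 × 15,369 × 4 × 8 = 10,844,366,400 bytes.
Track B: 29:12 (min:sec) = 1,752 s; 48,000 × 1,752 × 3 × 1 = 252,288,000 bytes.
Track C: 32,000 × 375 × 1 × 8 = 96,000,000 bytes.
Total = 11,192,654,400 bytes = 11.2 GB.

11.2 GB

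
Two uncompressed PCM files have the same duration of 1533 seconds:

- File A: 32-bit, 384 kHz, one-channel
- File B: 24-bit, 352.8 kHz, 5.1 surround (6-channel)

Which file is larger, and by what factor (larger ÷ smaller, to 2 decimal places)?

File A: 384,000 × 4 × 1 = 1,536,000 bytes/s.
File B: 352,800 × 3 × 6 = 6,350,400 bytes/s.
File B is larger; ratio = 9,735,163,200 / 2,354,688,000 = 4.13.

File B, by a factor of 4.13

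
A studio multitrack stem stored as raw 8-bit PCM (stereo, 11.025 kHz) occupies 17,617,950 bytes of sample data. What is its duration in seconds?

799 seconds

Byte rate = 11,025 × 1 × 2 = 22,050 bytes/s.
Duration = 17,617,950 / 22,050 = 799 s.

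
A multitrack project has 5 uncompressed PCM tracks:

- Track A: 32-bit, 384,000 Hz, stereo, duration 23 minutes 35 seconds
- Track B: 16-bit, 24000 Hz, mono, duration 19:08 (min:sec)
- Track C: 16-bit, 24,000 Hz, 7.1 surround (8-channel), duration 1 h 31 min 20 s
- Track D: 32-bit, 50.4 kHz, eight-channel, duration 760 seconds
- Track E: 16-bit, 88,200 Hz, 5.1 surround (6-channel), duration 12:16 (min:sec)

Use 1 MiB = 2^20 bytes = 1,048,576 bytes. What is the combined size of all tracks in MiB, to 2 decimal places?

8116.74 MiB

Track A: 23 minutes 35 seconds = 1,415 s; 384,000 × 1,415 × 4 × 2 = 4,346,880,000 bytes.
Track B: 19:08 (min:sec) = 1,148 s; 24,000 × 1,148 × 2 × 1 = 55,104,000 bytes.
Track C: 1 h 31 min 20 s = 5,480 s; 24,000 × 5,480 × 2 × 8 = 2,104,320,000 bytes.
Track D: 50,400 × 760 × 4 × 8 = 1,225,728,000 bytes.
Track E: 12:16 (min:sec) = 736 s; 88,200 × 736 × 2 × 6 = 778,982,400 bytes.
Total = 8,511,014,400 bytes = 8116.74 MiB.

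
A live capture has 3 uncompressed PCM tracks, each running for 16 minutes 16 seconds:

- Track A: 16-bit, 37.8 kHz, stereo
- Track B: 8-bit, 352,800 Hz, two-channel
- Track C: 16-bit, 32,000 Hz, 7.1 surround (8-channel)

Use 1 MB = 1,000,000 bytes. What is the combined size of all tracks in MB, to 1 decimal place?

1335.9 MB

16 minutes 16 seconds = 976 s.
Track A: 37,800 × 976 × 2 × 2 = 147,571,200 bytes.
Track B: 352,800 × 976 × 1 × 2 = 688,665,600 bytes.
Track C: 32,000 × 976 × 2 × 8 = 499,712,000 bytes.
Total = 1,335,948,800 bytes = 1335.9 MB.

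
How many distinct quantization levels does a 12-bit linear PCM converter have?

4,096 levels

2^12 = 4,096.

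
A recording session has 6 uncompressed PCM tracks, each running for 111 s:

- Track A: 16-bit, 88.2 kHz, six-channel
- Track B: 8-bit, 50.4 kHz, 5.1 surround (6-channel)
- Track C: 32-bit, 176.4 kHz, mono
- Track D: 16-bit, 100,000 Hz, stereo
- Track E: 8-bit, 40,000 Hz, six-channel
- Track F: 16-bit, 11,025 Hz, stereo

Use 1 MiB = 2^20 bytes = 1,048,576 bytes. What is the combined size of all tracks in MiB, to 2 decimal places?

291.16 MiB

Track A: 88,200 × 111 × 2 × 6 = 117,482,400 bytes.
Track B: 50,400 × 111 × 1 × 6 = 33,566,400 bytes.
Track C: 176,400 × 111 × 4 × 1 = 78,321,600 bytes.
Track D: 100,000 × 111 × 2 × 2 = 44,400,000 bytes.
Track E: 40,000 × 111 × 1 × 6 = 26,640,000 bytes.
Track F: 11,025 × 111 × 2 × 2 = 4,895,100 bytes.
Total = 305,305,500 bytes = 291.16 MiB.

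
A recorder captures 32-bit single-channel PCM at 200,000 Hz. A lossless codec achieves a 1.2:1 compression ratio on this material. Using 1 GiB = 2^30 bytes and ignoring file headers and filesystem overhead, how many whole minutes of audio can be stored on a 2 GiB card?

53 minutes

Uncompressed byte rate = 200,000 × 4 × 1 = 800,000 bytes/s.
After 1.2:1 compression, effective rate ≈ 666666.67 bytes/s.
Capacity = 2 × 1,073,741,824 = 2,147,483,648 bytes.
2,147,483,648 / effective rate ≈ 3221.23 s → 53 minutes.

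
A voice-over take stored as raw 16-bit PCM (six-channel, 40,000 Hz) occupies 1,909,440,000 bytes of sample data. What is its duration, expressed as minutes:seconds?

Byte rate = 40,000 × 2 × 6 = 480,000 bytes/s.
Duration = 1,909,440,000 / 480,000 = 3,978 s.
3,978 s = 66:18.

66:18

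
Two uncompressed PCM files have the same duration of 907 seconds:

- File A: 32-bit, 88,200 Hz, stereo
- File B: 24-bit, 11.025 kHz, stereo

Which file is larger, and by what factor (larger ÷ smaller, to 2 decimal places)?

File A: 88,200 × 4 × 2 = 705,600 bytes/s.
File B: 11,025 × 3 × 2 = 66,150 bytes/s.
File A is larger; ratio = 639,979,200 / 59,998,050 = 10.67.

File A, by a factor of 10.67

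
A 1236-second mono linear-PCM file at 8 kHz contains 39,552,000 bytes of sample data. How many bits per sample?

32 bits

Bytes per sample = 39,552,000 / (8,000 × 1,236 × 1) = 39,552,000 / 9,888,000 = 4.
Bit depth = 4 × 8 = 32 bits.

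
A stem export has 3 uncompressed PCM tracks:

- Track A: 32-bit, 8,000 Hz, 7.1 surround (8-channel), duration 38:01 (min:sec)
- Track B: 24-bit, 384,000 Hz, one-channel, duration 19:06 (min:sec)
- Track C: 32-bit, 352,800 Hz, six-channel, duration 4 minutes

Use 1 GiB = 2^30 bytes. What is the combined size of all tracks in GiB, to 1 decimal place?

Track A: 38:01 (min:sec) = 2,281 s; 8,000 × 2,281 × 4 × 8 = 583,936,000 bytes.
Track B: 19:06 (min:sec) = 1,146 s; 384,000 × 1,146 × 3 × 1 = 1,320,192,000 bytes.
Track C: 4 minutes = 240 s; 352,800 × 240 × 4 × 6 = 2,032,128,000 bytes.
Total = 3,936,256,000 bytes = 3.7 GiB.

3.7 GiB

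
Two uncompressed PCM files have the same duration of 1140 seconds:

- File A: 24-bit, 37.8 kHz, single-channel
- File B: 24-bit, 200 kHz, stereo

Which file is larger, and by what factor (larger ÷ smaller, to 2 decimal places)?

File B, by a factor of 10.58

File A: 37,800 × 3 × 1 = 113,400 bytes/s.
File B: 200,000 × 3 × 2 = 1,200,000 bytes/s.
File B is larger; ratio = 1,368,000,000 / 129,276,000 = 10.58.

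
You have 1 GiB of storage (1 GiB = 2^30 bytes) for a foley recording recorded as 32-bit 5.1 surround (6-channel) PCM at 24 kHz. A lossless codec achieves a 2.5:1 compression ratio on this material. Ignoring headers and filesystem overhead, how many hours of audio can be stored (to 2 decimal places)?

Uncompressed byte rate = 24,000 × 4 × 6 = 576,000 bytes/s.
After 2.5:1 compression, effective rate ≈ 230400 bytes/s.
Capacity = 1 × 1,073,741,824 = 1,073,741,824 bytes.
1,073,741,824 / effective rate ≈ 4660.34 s → 1.29 hours.

1.29 hours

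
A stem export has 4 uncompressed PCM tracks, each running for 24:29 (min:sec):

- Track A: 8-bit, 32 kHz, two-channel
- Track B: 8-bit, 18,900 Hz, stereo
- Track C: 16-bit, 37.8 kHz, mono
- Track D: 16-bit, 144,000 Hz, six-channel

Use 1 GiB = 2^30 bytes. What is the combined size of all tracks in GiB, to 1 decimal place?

24:29 (min:sec) = 1,469 s.
Track A: 32,000 × 1,469 × 1 × 2 = 94,016,000 bytes.
Track B: 18,900 × 1,469 × 1 × 2 = 55,528,200 bytes.
Track C: 37,800 × 1,469 × 2 × 1 = 111,056,400 bytes.
Track D: 144,000 × 1,469 × 2 × 6 = 2,538,432,000 bytes.
Total = 2,799,032,600 bytes = 2.6 GiB.

2.6 GiB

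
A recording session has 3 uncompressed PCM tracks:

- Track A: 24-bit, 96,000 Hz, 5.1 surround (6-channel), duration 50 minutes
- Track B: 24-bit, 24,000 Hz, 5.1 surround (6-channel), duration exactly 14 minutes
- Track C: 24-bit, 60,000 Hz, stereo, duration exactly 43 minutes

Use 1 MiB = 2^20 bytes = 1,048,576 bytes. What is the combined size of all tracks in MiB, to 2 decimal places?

6175.69 MiB

Track A: 50 minutes = 3,000 s; 96,000 × 3,000 × 3 × 6 = 5,184,000,000 bytes.
Track B: exactly 14 minutes = 840 s; 24,000 × 840 × 3 × 6 = 362,880,000 bytes.
Track C: exactly 43 minutes = 2,580 s; 60,000 × 2,580 × 3 × 2 = 928,800,000 bytes.
Total = 6,475,680,000 bytes = 6175.69 MiB.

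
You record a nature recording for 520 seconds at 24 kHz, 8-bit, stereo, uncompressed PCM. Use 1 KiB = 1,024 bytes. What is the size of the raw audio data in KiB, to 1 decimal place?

Bytes = 24,000 samples/s × 520 s × 1 bytes/sample × 2 ch = 24,960,000 bytes.
24,960,000 / 1,024 = 24375.0 KiB.

24375.0 KiB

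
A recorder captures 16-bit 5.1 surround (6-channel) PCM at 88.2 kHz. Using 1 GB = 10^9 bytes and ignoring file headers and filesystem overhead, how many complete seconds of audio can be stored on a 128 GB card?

Uncompressed byte rate = 88,200 × 2 × 6 = 1,058,400 bytes/s.
Capacity = 128 × 1,000,000,000 = 128,000,000,000 bytes.
128,000,000,000 / 1,058,400 ≈ 120937.26 s → 120,937 seconds.

120,937 seconds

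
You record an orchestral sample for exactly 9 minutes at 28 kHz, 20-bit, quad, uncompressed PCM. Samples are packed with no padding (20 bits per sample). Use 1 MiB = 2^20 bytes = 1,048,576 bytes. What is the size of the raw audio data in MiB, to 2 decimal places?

144.20 MiB

Duration = exactly 9 minutes = 540 s.
Bits = 28,000 × 540 × 20 × 4 = 1,209,600,000 bits = 151,200,000 bytes.
151,200,000 / 1,048,576 = 144.20 MiB.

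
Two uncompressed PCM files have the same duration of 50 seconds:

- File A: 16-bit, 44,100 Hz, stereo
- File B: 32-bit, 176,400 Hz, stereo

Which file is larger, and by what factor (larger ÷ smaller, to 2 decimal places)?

File B, by a factor of 8.00

File A: 44,100 × 2 × 2 = 176,400 bytes/s.
File B: 176,400 × 4 × 2 = 1,411,200 bytes/s.
File B is larger; ratio = 70,560,000 / 8,820,000 = 8.00.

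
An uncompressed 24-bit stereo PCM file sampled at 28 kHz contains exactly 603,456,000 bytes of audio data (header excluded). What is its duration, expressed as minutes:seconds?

59:52

Byte rate = 28,000 × 3 × 2 = 168,000 bytes/s.
Duration = 603,456,000 / 168,000 = 3,592 s.
3,592 s = 59:52.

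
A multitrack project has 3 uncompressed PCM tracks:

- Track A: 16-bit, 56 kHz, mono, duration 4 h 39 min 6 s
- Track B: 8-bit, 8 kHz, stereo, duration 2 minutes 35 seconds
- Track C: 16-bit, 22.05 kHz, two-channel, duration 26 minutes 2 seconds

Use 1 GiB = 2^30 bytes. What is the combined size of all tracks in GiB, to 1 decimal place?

Track A: 4 h 39 min 6 s = 16,746 s; 56,000 × 16,746 × 2 × 1 = 1,875,552,000 bytes.
Track B: 2 minutes 35 seconds = 155 s; 8,000 × 155 × 1 × 2 = 2,480,000 bytes.
Track C: 26 minutes 2 seconds = 1,562 s; 22,050 × 1,562 × 2 × 2 = 137,768,400 bytes.
Total = 2,015,800,400 bytes = 1.9 GiB.

1.9 GiB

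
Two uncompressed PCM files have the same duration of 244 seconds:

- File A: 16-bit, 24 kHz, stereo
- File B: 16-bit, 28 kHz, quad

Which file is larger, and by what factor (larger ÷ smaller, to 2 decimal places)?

File B, by a factor of 2.33

File A: 24,000 × 2 × 2 = 96,000 bytes/s.
File B: 28,000 × 2 × 4 = 224,000 bytes/s.
File B is larger; ratio = 54,656,000 / 23,424,000 = 2.33.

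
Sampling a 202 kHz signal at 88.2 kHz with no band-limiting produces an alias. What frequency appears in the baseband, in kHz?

25.6 kHz

Nyquist = 88,200/2 = 44,100 Hz; 202,000 Hz exceeds it.
Alias = |202,000 − 2×88,200| = |202,000 − 176,400| = 25,600 Hz = 25.6 kHz.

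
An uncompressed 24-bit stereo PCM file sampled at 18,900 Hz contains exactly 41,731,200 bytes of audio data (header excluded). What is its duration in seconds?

368 seconds

Byte rate = 18,900 × 3 × 2 = 113,400 bytes/s.
Duration = 41,731,200 / 113,400 = 368 s.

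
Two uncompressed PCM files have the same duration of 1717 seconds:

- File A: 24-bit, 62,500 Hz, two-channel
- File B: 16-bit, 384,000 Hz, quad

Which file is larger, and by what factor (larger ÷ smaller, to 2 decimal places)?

File B, by a factor of 8.19

File A: 62,500 × 3 × 2 = 375,000 bytes/s.
File B: 384,000 × 2 × 4 = 3,072,000 bytes/s.
File B is larger; ratio = 5,274,624,000 / 643,875,000 = 8.19.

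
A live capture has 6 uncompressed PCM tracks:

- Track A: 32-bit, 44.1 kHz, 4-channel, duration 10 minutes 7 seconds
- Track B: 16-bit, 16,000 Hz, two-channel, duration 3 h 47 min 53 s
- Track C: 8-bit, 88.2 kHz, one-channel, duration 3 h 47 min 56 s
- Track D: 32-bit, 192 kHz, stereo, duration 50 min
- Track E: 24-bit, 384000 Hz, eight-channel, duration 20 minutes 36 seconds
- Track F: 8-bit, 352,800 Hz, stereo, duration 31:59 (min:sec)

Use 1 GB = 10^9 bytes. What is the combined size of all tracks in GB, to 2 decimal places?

Track A: 10 minutes 7 seconds = 607 s; 44,100 × 607 × 4 × 4 = 428,299,200 bytes.
Track B: 3 h 47 min 53 s = 13,673 s; 16,000 × 13,673 × 2 × 2 = 875,072,000 bytes.
Track C: 3 h 47 min 56 s = 13,676 s; 88,200 × 13,676 × 1 × 1 = 1,206,223,200 bytes.
Track D: 50 min = 3,000 s; 192,000 × 3,000 × 4 × 2 = 4,608,000,000 bytes.
Track E: 20 minutes 36 seconds = 1,236 s; 384,000 × 1,236 × 3 × 8 = 11,390,976,000 bytes.
Track F: 31:59 (min:sec) = 1,919 s; 352,800 × 1,919 × 1 × 2 = 1,354,046,400 bytes.
Total = 19,862,616,800 bytes = 19.86 GB.

19.86 GB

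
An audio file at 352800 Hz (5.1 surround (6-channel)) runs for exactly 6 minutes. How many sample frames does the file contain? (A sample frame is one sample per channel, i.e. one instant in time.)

exactly 6 minutes = 360 s.
352,800 samples/s × 360 s = 127,008,000 frames.

127,008,000 sample frames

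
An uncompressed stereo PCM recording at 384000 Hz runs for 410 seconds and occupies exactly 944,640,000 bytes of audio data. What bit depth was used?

24 bits

Bytes per sample = 944,640,000 / (384,000 × 410 × 2) = 944,640,000 / 314,880,000 = 3.
Bit depth = 3 × 8 = 24 bits.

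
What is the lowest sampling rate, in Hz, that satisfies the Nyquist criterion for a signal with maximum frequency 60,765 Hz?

121,530 Hz

Minimum sample rate = 2 × 60,765 Hz = 121,530 Hz.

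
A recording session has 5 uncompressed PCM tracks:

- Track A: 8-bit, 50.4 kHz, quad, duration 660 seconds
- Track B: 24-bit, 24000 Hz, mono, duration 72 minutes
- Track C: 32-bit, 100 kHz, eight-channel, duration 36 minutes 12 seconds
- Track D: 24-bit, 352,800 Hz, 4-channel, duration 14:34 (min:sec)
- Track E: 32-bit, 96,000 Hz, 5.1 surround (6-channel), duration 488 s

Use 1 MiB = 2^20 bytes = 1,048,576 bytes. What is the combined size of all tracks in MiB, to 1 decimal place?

Track A: 50,400 × 660 × 1 × 4 = 133,056,000 bytes.
Track B: 72 minutes = 4,320 s; 24,000 × 4,320 × 3 × 1 = 311,040,000 bytes.
Track C: 36 minutes 12 seconds = 2,172 s; 100,000 × 2,172 × 4 × 8 = 6,950,400,000 bytes.
Track D: 14:34 (min:sec) = 874 s; 352,800 × 874 × 3 × 4 = 3,700,166,400 bytes.
Track E: 96,000 × 488 × 4 × 6 = 1,124,352,000 bytes.
Total = 12,219,014,400 bytes = 11653.0 MiB.

11653.0 MiB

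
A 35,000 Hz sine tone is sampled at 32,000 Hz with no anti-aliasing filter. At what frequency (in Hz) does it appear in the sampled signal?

Nyquist = 32,000/2 = 16,000 Hz; 35,000 Hz exceeds it.
Alias = |35,000 − 1×32,000| = |35,000 − 32,000| = 3,000 Hz.

3,000 Hz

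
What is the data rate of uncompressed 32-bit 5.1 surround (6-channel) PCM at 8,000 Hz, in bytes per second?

Bit rate = 8,000 × 32 × 6 = 1,536,000 bits/s.
1,536,000 / 8 = 192,000 bytes/s.

192,000 bytes/s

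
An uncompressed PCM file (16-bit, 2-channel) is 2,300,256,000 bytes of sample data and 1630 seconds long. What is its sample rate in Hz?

352,800 Hz

Bytes = sample_rate × seconds × bytes_per_sample × channels.
sample_rate = 2,300,256,000 / (1,630 × 2 × 2) = 2,300,256,000 / 6,520 = 352,800 Hz.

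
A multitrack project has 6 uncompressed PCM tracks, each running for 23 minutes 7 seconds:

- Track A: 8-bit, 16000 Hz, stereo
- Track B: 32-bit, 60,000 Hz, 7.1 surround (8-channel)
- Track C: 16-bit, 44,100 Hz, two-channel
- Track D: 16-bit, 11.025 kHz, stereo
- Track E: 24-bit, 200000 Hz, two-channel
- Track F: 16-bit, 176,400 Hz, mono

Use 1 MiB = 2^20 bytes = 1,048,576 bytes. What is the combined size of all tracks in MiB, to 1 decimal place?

23 minutes 7 seconds = 1,387 s.
Track A: 16,000 × 1,387 × 1 × 2 = 44,384,000 bytes.
Track B: 60,000 × 1,387 × 4 × 8 = 2,663,040,000 bytes.
Track C: 44,100 × 1,387 × 2 × 2 = 244,666,800 bytes.
Track D: 11,025 × 1,387 × 2 × 2 = 61,166,700 bytes.
Track E: 200,000 × 1,387 × 3 × 2 = 1,664,400,000 bytes.
Track F: 176,400 × 1,387 × 2 × 1 = 489,333,600 bytes.
Total = 5,166,991,100 bytes = 4927.6 MiB.

4927.6 MiB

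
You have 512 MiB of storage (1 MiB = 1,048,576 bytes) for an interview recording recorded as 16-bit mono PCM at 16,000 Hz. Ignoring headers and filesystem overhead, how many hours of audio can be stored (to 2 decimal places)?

Uncompressed byte rate = 16,000 × 2 × 1 = 32,000 bytes/s.
Capacity = 512 × 1,048,576 = 536,870,912 bytes.
536,870,912 / 32,000 ≈ 16777.22 s → 4.66 hours.

4.66 hours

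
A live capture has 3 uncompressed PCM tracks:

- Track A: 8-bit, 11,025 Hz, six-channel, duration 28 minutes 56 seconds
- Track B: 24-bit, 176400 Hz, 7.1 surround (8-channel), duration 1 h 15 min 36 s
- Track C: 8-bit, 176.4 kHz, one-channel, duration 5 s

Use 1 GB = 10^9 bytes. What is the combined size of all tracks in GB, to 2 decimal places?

Track A: 28 minutes 56 seconds = 1,736 s; 11,025 × 1,736 × 1 × 6 = 114,836,400 bytes.
Track B: 1 h 15 min 36 s = 4,536 s; 176,400 × 4,536 × 3 × 8 = 19,203,609,600 bytes.
Track C: 176,400 × 5 × 1 × 1 = 882,000 bytes.
Total = 19,319,328,000 bytes = 19.32 GB.

19.32 GB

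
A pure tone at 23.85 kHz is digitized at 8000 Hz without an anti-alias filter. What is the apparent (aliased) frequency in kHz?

Nyquist = 8,000/2 = 4,000 Hz; 23,850 Hz exceeds it.
Alias = |23,850 − 3×8,000| = |23,850 − 24,000| = 150 Hz = 0.15 kHz.

0.15 kHz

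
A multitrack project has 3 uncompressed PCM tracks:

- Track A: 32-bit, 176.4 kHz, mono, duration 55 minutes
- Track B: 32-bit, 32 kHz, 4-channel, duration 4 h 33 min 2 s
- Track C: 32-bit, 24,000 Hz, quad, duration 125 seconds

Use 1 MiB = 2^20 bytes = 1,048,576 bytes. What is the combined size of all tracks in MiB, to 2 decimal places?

10265.41 MiB

Track A: 55 minutes = 3,300 s; 176,400 × 3,300 × 4 × 1 = 2,328,480,000 bytes.
Track B: 4 h 33 min 2 s = 16,382 s; 32,000 × 16,382 × 4 × 4 = 8,387,584,000 bytes.
Track C: 24,000 × 125 × 4 × 4 = 48,000,000 bytes.
Total = 10,764,064,000 bytes = 10265.41 MiB.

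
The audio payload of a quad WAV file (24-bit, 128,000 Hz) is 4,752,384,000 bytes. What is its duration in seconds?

Byte rate = 128,000 × 3 × 4 = 1,536,000 bytes/s.
Duration = 4,752,384,000 / 1,536,000 = 3,094 s.

3,094 seconds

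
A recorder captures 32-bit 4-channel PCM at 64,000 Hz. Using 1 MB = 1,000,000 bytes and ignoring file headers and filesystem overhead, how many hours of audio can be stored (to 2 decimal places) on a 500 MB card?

Uncompressed byte rate = 64,000 × 4 × 4 = 1,024,000 bytes/s.
Capacity = 500 × 1,000,000 = 500,000,000 bytes.
500,000,000 / 1,024,000 ≈ 488.28 s → 0.14 hours.

0.14 hours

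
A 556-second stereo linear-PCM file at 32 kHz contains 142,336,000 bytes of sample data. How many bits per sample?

32 bits

Bytes per sample = 142,336,000 / (32,000 × 556 × 2) = 142,336,000 / 35,584,000 = 4.
Bit depth = 4 × 8 = 32 bits.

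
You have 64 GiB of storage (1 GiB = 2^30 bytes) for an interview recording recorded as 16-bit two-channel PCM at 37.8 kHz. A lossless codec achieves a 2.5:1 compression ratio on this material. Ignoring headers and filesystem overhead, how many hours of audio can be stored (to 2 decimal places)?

315.62 hours

Uncompressed byte rate = 37,800 × 2 × 2 = 151,200 bytes/s.
After 2.5:1 compression, effective rate ≈ 60480 bytes/s.
Capacity = 64 × 1,073,741,824 = 68,719,476,736 bytes.
68,719,476,736 / effective rate ≈ 1136234.73 s → 315.62 hours.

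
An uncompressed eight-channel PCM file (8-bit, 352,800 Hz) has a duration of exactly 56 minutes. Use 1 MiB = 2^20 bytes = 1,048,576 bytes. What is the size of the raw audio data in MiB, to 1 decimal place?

Duration = exactly 56 minutes = 3,360 s.
Bytes = 352,800 samples/s × 3,360 s × 1 bytes/sample × 8 ch = 9,483,264,000 bytes.
9,483,264,000 / 1,048,576 = 9043.9 MiB.

9043.9 MiB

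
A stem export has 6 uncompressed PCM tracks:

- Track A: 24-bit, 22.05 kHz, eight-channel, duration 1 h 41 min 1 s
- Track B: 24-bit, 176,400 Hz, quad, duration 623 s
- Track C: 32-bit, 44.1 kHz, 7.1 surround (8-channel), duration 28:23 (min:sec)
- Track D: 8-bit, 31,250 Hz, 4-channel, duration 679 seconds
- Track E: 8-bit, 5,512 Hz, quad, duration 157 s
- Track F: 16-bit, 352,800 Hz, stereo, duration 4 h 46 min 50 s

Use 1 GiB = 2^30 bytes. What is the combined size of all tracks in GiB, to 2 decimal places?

Track A: 1 h 41 min 1 s = 6,061 s; 22,050 × 6,061 × 3 × 8 = 3,207,481,200 bytes.
Track B: 176,400 × 623 × 3 × 4 = 1,318,766,400 bytes.
Track C: 28:23 (min:sec) = 1,703 s; 44,100 × 1,703 × 4 × 8 = 2,403,273,600 bytes.
Track D: 31,250 × 679 × 1 × 4 = 84,875,000 bytes.
Track E: 5,512 × 157 × 1 × 4 = 3,461,536 bytes.
Track F: 4 h 46 min 50 s = 17,210 s; 352,800 × 17,210 × 2 × 2 = 24,286,752,000 bytes.
Total = 31,304,609,736 bytes = 29.15 GiB.

29.15 GiB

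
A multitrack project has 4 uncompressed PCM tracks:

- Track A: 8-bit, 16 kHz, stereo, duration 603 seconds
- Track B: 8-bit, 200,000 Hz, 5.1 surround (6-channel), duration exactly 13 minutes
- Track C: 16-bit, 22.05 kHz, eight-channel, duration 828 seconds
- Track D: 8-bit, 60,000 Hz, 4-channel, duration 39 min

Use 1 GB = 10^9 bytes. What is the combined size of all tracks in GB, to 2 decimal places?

1.81 GB

Track A: 16,000 × 603 × 1 × 2 = 19,296,000 bytes.
Track B: exactly 13 minutes = 780 s; 200,000 × 780 × 1 × 6 = 936,000,000 bytes.
Track C: 22,050 × 828 × 2 × 8 = 292,118,400 bytes.
Track D: 39 min = 2,340 s; 60,000 × 2,340 × 1 × 4 = 561,600,000 bytes.
Total = 1,809,014,400 bytes = 1.81 GB.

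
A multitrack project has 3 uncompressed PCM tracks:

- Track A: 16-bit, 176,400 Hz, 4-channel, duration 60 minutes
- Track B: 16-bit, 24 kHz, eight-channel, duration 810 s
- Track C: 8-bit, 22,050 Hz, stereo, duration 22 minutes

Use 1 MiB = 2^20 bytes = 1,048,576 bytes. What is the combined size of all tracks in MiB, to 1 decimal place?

Track A: 60 minutes = 3,600 s; 176,400 × 3,600 × 2 × 4 = 5,080,320,000 bytes.
Track B: 24,000 × 810 × 2 × 8 = 311,040,000 bytes.
Track C: 22 minutes = 1,320 s; 22,050 × 1,320 × 1 × 2 = 58,212,000 bytes.
Total = 5,449,572,000 bytes = 5197.1 MiB.

5197.1 MiB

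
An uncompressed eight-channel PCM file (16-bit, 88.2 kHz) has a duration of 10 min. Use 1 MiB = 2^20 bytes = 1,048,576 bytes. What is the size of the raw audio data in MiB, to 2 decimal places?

807.50 MiB

Duration = 10 min = 600 s.
Bytes = 88,200 samples/s × 600 s × 2 bytes/sample × 8 ch = 846,720,000 bytes.
846,720,000 / 1,048,576 = 807.50 MiB.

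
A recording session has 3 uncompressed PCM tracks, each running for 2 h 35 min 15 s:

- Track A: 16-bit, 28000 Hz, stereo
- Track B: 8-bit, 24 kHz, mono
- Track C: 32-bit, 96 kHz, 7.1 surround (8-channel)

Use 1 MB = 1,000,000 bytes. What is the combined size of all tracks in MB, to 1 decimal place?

29882.5 MB

2 h 35 min 15 s = 9,315 s.
Track A: 28,000 × 9,315 × 2 × 2 = 1,043,280,000 bytes.
Track B: 24,000 × 9,315 × 1 × 1 = 223,560,000 bytes.
Track C: 96,000 × 9,315 × 4 × 8 = 28,615,680,000 bytes.
Total = 29,882,520,000 bytes = 29882.5 MB.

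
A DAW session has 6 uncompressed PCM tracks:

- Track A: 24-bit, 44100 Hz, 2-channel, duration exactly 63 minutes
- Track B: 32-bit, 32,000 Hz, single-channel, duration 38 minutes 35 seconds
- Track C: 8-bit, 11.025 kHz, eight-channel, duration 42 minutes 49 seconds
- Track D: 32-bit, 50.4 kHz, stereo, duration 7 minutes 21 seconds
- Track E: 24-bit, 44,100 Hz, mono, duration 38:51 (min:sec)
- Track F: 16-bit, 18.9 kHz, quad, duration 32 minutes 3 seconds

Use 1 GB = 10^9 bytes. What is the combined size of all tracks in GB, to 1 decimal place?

Track A: exactly 63 minutes = 3,780 s; 44,100 × 3,780 × 3 × 2 = 1,000,188,000 bytes.
Track B: 38 minutes 35 seconds = 2,315 s; 32,000 × 2,315 × 4 × 1 = 296,320,000 bytes.
Track C: 42 minutes 49 seconds = 2,569 s; 11,025 × 2,569 × 1 × 8 = 226,585,800 bytes.
Track D: 7 minutes 21 seconds = 441 s; 50,400 × 441 × 4 × 2 = 177,811,200 bytes.
Track E: 38:51 (min:sec) = 2,331 s; 44,100 × 2,331 × 3 × 1 = 308,391,300 bytes.
Track F: 32 minutes 3 seconds = 1,923 s; 18,900 × 1,923 × 2 × 4 = 290,757,600 bytes.
Total = 2,300,053,900 bytes = 2.3 GB.

2.3 GB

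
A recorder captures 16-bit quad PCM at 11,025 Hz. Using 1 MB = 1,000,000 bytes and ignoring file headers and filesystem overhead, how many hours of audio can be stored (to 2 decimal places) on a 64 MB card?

0.20 hours

Uncompressed byte rate = 11,025 × 2 × 4 = 88,200 bytes/s.
Capacity = 64 × 1,000,000 = 64,000,000 bytes.
64,000,000 / 88,200 ≈ 725.62 s → 0.20 hours.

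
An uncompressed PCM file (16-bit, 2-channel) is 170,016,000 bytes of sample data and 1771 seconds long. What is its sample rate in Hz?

24,000 Hz

Bytes = sample_rate × seconds × bytes_per_sample × channels.
sample_rate = 170,016,000 / (1,771 × 2 × 2) = 170,016,000 / 7,084 = 24,000 Hz.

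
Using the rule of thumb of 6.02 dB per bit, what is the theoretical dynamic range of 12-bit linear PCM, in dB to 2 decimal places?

72.24 dB

12 × 6.02 = 72.24 dB.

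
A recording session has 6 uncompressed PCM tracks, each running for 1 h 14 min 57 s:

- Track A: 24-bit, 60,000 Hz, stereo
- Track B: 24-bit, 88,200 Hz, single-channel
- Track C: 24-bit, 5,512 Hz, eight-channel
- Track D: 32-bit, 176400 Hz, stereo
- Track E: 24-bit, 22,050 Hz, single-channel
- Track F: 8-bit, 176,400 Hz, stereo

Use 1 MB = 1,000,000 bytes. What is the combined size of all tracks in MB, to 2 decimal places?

11633.91 MB

1 h 14 min 57 s = 4,497 s.
Track A: 60,000 × 4,497 × 3 × 2 = 1,618,920,000 bytes.
Track B: 88,200 × 4,497 × 3 × 1 = 1,189,906,200 bytes.
Track C: 5,512 × 4,497 × 3 × 8 = 594,899,136 bytes.
Track D: 176,400 × 4,497 × 4 × 2 = 6,346,166,400 bytes.
Track E: 22,050 × 4,497 × 3 × 1 = 297,476,550 bytes.
Track F: 176,400 × 4,497 × 1 × 2 = 1,586,541,600 bytes.
Total = 11,633,909,886 bytes = 11633.91 MB.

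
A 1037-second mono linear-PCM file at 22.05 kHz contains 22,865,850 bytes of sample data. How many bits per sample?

8 bits

Bytes per sample = 22,865,850 / (22,050 × 1,037 × 1) = 22,865,850 / 22,865,850 = 1.
Bit depth = 1 × 8 = 8 bits.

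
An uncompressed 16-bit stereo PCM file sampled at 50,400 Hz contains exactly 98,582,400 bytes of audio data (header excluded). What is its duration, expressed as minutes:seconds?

8:09

Byte rate = 50,400 × 2 × 2 = 201,600 bytes/s.
Duration = 98,582,400 / 201,600 = 489 s.
489 s = 8:09.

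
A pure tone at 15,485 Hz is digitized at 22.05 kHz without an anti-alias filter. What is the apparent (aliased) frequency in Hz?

Nyquist = 22,050/2 = 11,025 Hz; 15,485 Hz exceeds it.
Alias = |15,485 − 1×22,050| = |15,485 − 22,050| = 6,565 Hz.

6,565 Hz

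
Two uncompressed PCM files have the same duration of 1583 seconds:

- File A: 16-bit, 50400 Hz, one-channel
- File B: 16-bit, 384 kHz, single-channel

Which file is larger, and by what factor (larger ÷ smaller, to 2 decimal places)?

File B, by a factor of 7.62

File A: 50,400 × 2 × 1 = 100,800 bytes/s.
File B: 384,000 × 2 × 1 = 768,000 bytes/s.
File B is larger; ratio = 1,215,744,000 / 159,566,400 = 7.62.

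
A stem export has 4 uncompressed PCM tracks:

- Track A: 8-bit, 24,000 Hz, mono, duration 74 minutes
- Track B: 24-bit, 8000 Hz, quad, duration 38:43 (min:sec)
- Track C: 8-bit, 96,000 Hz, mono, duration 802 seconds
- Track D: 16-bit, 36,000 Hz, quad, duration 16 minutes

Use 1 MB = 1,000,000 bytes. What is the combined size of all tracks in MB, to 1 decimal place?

Track A: 74 minutes = 4,440 s; 24,000 × 4,440 × 1 × 1 = 106,560,000 bytes.
Track B: 38:43 (min:sec) = 2,323 s; 8,000 × 2,323 × 3 × 4 = 223,008,000 bytes.
Track C: 96,000 × 802 × 1 × 1 = 76,992,000 bytes.
Track D: 16 minutes = 960 s; 36,000 × 960 × 2 × 4 = 276,480,000 bytes.
Total = 683,040,000 bytes = 683.0 MB.

683.0 MB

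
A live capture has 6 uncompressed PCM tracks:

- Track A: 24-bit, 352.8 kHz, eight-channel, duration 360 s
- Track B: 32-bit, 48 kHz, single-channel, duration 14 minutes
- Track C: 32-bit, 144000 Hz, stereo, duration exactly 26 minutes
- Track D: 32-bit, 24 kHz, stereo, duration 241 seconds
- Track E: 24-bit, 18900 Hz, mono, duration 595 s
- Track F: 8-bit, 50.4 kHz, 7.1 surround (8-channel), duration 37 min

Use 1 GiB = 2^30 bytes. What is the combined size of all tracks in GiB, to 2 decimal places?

Track A: 352,800 × 360 × 3 × 8 = 3,048,192,000 bytes.
Track B: 14 minutes = 840 s; 48,000 × 840 × 4 × 1 = 161,280,000 bytes.
Track C: exactly 26 minutes = 1,560 s; 144,000 × 1,560 × 4 × 2 = 1,797,120,000 bytes.
Track D: 24,000 × 241 × 4 × 2 = 46,272,000 bytes.
Track E: 18,900 × 595 × 3 × 1 = 33,736,500 bytes.
Track F: 37 min = 2,220 s; 50,400 × 2,220 × 1 × 8 = 895,104,000 bytes.
Total = 5,981,704,500 bytes = 5.57 GiB.

5.57 GiB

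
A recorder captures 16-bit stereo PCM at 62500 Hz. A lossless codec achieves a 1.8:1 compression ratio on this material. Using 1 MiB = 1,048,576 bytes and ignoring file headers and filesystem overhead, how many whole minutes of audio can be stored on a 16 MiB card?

2 minutes

Uncompressed byte rate = 62,500 × 2 × 2 = 250,000 bytes/s.
After 1.8:1 compression, effective rate ≈ 138888.89 bytes/s.
Capacity = 16 × 1,048,576 = 16,777,216 bytes.
16,777,216 / effective rate ≈ 120.8 s → 2 minutes.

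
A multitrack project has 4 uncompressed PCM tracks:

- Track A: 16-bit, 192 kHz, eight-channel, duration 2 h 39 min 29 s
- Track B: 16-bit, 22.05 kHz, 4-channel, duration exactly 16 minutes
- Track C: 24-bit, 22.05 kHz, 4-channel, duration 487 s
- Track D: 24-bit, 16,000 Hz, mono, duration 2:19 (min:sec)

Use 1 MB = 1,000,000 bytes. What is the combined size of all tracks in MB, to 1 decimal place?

Track A: 2 h 39 min 29 s = 9,569 s; 192,000 × 9,569 × 2 × 8 = 29,395,968,000 bytes.
Track B: exactly 16 minutes = 960 s; 22,050 × 960 × 2 × 4 = 169,344,000 bytes.
Track C: 22,050 × 487 × 3 × 4 = 128,860,200 bytes.
Track D: 2:19 (min:sec) = 139 s; 16,000 × 139 × 3 × 1 = 6,672,000 bytes.
Total = 29,700,844,200 bytes = 29700.8 MB.

29700.8 MB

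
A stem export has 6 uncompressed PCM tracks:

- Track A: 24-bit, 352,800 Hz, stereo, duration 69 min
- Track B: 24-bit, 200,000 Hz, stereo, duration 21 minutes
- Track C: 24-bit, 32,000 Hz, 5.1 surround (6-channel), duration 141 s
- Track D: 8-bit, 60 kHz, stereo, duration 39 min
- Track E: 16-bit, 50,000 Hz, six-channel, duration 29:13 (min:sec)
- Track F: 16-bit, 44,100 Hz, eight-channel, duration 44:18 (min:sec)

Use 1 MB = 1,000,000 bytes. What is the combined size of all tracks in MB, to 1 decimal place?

Track A: 69 min = 4,140 s; 352,800 × 4,140 × 3 × 2 = 8,763,552,000 bytes.
Track B: 21 minutes = 1,260 s; 200,000 × 1,260 × 3 × 2 = 1,512,000,000 bytes.
Track C: 32,000 × 141 × 3 × 6 = 81,216,000 bytes.
Track D: 39 min = 2,340 s; 60,000 × 2,340 × 1 × 2 = 280,800,000 bytes.
Track E: 29:13 (min:sec) = 1,753 s; 50,000 × 1,753 × 2 × 6 = 1,051,800,000 bytes.
Track F: 44:18 (min:sec) = 2,658 s; 44,100 × 2,658 × 2 × 8 = 1,875,484,800 bytes.
Total = 13,564,852,800 bytes = 13564.9 MB.

13564.9 MB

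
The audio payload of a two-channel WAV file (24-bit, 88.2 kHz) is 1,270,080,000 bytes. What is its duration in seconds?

2,400 seconds

Byte rate = 88,200 × 3 × 2 = 529,200 bytes/s.
Duration = 1,270,080,000 / 529,200 = 2,400 s.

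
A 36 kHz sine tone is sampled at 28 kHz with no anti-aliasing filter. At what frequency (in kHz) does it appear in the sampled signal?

8 kHz

Nyquist = 28,000/2 = 14,000 Hz; 36,000 Hz exceeds it.
Alias = |36,000 − 1×28,000| = |36,000 − 28,000| = 8,000 Hz = 8 kHz.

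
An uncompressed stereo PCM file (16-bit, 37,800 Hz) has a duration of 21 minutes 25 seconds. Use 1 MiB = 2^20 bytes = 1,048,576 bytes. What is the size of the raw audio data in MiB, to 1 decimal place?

Duration = 21 minutes 25 seconds = 1,285 s.
Bytes = 37,800 samples/s × 1,285 s × 2 bytes/sample × 2 ch = 194,292,000 bytes.
194,292,000 / 1,048,576 = 185.3 MiB.

185.3 MiB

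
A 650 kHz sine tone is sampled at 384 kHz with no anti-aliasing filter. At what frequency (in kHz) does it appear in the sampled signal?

Nyquist = 384,000/2 = 192,000 Hz; 650,000 Hz exceeds it.
Alias = |650,000 − 2×384,000| = |650,000 − 768,000| = 118,000 Hz = 118 kHz.

118 kHz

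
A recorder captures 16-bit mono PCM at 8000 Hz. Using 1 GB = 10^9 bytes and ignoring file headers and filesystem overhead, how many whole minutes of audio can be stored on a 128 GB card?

133,333 minutes

Uncompressed byte rate = 8,000 × 2 × 1 = 16,000 bytes/s.
Capacity = 128 × 1,000,000,000 = 128,000,000,000 bytes.
128,000,000,000 / 16,000 ≈ 8000000 s → 133,333 minutes.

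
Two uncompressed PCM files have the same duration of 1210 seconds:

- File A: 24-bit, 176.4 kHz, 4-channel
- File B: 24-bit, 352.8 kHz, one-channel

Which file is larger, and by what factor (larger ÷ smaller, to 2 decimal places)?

File A: 176,400 × 3 × 4 = 2,116,800 bytes/s.
File B: 352,800 × 3 × 1 = 1,058,400 bytes/s.
File A is larger; ratio = 2,561,328,000 / 1,280,664,000 = 2.00.

File A, by a factor of 2.00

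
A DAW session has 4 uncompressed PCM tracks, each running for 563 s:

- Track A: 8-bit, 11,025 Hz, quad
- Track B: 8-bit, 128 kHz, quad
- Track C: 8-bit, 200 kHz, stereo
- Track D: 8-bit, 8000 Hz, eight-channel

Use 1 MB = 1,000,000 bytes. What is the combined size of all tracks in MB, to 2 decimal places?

Track A: 11,025 × 563 × 1 × 4 = 24,828,300 bytes.
Track B: 128,000 × 563 × 1 × 4 = 288,256,000 bytes.
Track C: 200,000 × 563 × 1 × 2 = 225,200,000 bytes.
Track D: 8,000 × 563 × 1 × 8 = 36,032,000 bytes.
Total = 574,316,300 bytes = 574.32 MB.

574.32 MB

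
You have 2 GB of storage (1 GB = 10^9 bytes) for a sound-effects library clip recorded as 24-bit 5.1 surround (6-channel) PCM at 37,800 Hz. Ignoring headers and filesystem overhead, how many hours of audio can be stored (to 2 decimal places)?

0.82 hours

Uncompressed byte rate = 37,800 × 3 × 6 = 680,400 bytes/s.
Capacity = 2 × 1,000,000,000 = 2,000,000,000 bytes.
2,000,000,000 / 680,400 ≈ 2939.45 s → 0.82 hours.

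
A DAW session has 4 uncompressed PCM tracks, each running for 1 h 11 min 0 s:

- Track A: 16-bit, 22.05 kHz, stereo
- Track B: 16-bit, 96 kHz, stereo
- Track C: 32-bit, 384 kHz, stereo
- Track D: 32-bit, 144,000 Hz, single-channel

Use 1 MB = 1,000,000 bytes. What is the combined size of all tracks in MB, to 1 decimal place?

17552.1 MB

1 h 11 min 0 s = 4,260 s.
Track A: 22,050 × 4,260 × 2 × 2 = 375,732,000 bytes.
Track B: 96,000 × 4,260 × 2 × 2 = 1,635,840,000 bytes.
Track C: 384,000 × 4,260 × 4 × 2 = 13,086,720,000 bytes.
Track D: 144,000 × 4,260 × 4 × 1 = 2,453,760,000 bytes.
Total = 17,552,052,000 bytes = 17552.1 MB.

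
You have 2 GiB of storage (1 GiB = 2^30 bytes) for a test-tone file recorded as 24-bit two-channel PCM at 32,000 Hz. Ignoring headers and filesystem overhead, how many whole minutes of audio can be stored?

186 minutes

Uncompressed byte rate = 32,000 × 3 × 2 = 192,000 bytes/s.
Capacity = 2 × 1,073,741,824 = 2,147,483,648 bytes.
2,147,483,648 / 192,000 ≈ 11184.81 s → 186 minutes.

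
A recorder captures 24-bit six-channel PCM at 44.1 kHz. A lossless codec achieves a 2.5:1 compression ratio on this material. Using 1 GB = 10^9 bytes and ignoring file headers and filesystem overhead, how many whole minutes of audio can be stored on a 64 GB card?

3,359 minutes

Uncompressed byte rate = 44,100 × 3 × 6 = 793,800 bytes/s.
After 2.5:1 compression, effective rate ≈ 317520 bytes/s.
Capacity = 64 × 1,000,000,000 = 64,000,000,000 bytes.
64,000,000,000 / effective rate ≈ 201562.11 s → 3,359 minutes.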